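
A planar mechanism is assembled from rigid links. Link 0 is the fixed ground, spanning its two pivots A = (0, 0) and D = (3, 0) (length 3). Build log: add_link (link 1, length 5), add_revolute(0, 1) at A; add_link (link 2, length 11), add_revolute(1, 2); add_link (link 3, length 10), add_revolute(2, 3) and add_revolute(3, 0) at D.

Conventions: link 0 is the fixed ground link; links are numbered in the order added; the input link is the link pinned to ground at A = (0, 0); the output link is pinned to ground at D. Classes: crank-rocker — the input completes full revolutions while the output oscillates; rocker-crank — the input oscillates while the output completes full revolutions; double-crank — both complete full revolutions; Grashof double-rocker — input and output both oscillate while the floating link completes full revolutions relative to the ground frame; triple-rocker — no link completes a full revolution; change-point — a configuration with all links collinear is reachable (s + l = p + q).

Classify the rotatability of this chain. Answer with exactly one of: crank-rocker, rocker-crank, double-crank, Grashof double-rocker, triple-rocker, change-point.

lengths: ground=3, input=5, coupler=11, output=10
sorted: s=3 (shortest), l=11 (longest), p+q=15
s + l = 14 vs p + q = 15
s + l < p + q (Grashof) with shortest = ground link → double-crank

double-crank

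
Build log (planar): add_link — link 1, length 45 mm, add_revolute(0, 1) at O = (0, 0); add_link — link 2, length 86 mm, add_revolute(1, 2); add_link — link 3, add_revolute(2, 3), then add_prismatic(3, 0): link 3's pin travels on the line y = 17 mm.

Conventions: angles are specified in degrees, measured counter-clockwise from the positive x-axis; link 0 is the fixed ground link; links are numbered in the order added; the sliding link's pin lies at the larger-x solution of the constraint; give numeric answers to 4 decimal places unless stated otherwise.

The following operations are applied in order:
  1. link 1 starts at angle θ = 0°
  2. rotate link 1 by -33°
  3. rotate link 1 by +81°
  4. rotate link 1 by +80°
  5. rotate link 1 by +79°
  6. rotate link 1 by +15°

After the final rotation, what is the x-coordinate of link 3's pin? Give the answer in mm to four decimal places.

geometry: r = 45 mm, L = 86 mm, e = 17 mm; θ starts at 0°
rotate link 1 by -33°: θ ← 0° -33° = -33°
rotate link 1 by +81°: θ ← -33° +81° = 48°
rotate link 1 by +80°: θ ← 48° +80° = 128°
rotate link 1 by +79°: θ ← 128° +79° = 207°
rotate link 1 by +15°: θ ← 207° +15° = 222°
crank pin P = (r cos θ, r sin θ) = (-33.441517, -30.110877)
h = r sin θ − e = -30.110877 − 17 = -47.110877
x = r cos θ + √(L² − h²) = -33.441517 + 71.948351 = 38.506834

38.5068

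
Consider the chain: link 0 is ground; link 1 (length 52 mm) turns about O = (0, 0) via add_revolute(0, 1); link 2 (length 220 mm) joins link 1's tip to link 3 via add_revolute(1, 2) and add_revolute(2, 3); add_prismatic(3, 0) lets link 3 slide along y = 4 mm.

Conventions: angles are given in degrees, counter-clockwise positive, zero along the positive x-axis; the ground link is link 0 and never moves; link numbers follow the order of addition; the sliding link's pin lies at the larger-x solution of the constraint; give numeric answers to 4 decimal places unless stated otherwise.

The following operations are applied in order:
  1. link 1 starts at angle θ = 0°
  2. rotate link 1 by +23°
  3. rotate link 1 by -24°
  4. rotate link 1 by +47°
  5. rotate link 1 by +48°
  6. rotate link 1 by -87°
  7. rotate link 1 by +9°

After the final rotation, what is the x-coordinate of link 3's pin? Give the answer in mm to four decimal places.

geometry: r = 52 mm, L = 220 mm, e = 4 mm; θ starts at 0°
rotate link 1 by +23°: θ ← 0° +23° = 23°
rotate link 1 by -24°: θ ← 23° -24° = -1°
rotate link 1 by +47°: θ ← -1° +47° = 46°
rotate link 1 by +48°: θ ← 46° +48° = 94°
rotate link 1 by -87°: θ ← 94° -87° = 7°
rotate link 1 by +9°: θ ← 7° +9° = 16°
crank pin P = (r cos θ, r sin θ) = (49.985608, 14.333143)
h = r sin θ − e = 14.333143 − 4 = 10.333143
x = r cos θ + √(L² − h²) = 49.985608 + 219.757198 = 269.742806

269.7428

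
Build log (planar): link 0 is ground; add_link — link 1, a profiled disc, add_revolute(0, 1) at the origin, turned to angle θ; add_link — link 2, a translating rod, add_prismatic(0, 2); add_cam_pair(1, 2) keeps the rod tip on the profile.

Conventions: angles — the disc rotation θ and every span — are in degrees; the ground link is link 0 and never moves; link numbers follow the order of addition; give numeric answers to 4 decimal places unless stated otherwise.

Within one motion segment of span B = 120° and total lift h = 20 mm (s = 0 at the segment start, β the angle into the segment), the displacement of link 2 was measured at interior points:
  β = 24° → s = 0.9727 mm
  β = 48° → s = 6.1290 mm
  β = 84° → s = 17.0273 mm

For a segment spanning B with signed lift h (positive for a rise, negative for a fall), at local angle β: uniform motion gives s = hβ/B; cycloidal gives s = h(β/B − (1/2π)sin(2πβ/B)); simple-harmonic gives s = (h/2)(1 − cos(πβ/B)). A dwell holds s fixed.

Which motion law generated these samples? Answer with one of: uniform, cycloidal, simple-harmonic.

candidates at β/B = r: uniform s = h·r (linear in β); cycloidal s = h·(r − sin(2πr)/(2π)); simple-harmonic s = (h/2)(1 − cos(πr))
β=24°: printed 0.9727 | uniform 4.0000, cycloidal 0.9727, simple-harmonic 1.9098
β=48°: printed 6.1290 | uniform 8.0000, cycloidal 6.1290, simple-harmonic 6.9098
β=84°: printed 17.0273 | uniform 14.0000, cycloidal 17.0273, simple-harmonic 15.8779
only one law matches every sample → cycloidal

cycloidal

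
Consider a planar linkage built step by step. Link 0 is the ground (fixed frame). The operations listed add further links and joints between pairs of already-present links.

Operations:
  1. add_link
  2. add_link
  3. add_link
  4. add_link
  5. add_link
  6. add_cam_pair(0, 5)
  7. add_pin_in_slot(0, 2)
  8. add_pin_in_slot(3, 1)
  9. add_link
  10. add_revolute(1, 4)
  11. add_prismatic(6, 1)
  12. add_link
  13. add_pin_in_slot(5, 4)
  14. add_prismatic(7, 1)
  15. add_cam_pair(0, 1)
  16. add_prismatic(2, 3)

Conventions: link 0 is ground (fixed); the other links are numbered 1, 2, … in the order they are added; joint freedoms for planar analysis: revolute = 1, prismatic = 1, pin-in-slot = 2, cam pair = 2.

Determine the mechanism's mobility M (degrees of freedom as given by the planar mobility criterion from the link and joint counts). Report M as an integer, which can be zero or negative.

(L,J1,J2)=(1,0,0); link0 fixed
link1: (2,0,0)
link2: (3,0,0)
link3: (4,0,0)
link4: (5,0,0)
link5: (6,0,0)
C 0-5 [J2]: (6,0,1)
PS 0-2 [J2]: (6,0,2)
PS 3-1 [J2]: (6,0,3)
link6: (7,0,3)
R 1-4 [J1]: (7,1,3)
P 6-1 [J1]: (7,2,3)
link7: (8,2,3)
PS 5-4 [J2]: (8,2,4)
P 7-1 [J1]: (8,3,4)
C 0-1 [J2]: (8,3,5)
P 2-3 [J1]: (8,4,5)
Grübler: 3·7 − 2·4 − 5 = 8

M = 8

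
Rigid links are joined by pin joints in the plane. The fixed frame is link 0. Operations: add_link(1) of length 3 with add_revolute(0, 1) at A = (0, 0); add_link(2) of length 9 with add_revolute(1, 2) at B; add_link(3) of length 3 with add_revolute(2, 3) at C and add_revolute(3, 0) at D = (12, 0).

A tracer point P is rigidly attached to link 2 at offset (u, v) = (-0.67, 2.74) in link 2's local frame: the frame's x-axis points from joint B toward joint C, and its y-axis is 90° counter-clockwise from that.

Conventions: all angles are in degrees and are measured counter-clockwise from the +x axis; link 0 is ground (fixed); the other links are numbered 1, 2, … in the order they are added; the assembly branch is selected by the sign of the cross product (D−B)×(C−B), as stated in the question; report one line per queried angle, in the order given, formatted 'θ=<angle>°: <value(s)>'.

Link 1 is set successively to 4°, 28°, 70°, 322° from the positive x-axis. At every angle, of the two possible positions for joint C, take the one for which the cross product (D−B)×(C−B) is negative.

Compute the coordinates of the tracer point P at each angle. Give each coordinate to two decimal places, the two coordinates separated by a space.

A=(0,0), D=(12.00,0)
θ=4°: B = A + 3.00·(cos4°, sin4°) = (2.9927, 0.2093)
θ=4°: |BD| = 9.0097
θ=4°: circle(B,9.00) ∩ circle(D,3.00): a=8.5005, h=2.9565
θ=4°:   candidates: C₊=(11.5596,2.9675) cross=26.637; C₋=(11.4223,-2.9438) cross=-26.637
θ=4°:   branch - wants cross < 0 → take C=(11.4223,-2.9438) (cross=-26.637)
θ=4°: ex = (C−B)/|BC| = (0.9366,-0.3503); ey = (0.3503,0.9366)
θ=4°: P = B + -0.67·ex + 2.74·ey = (3.3251,3.0103)
θ=28°: B = A + 3.00·(cos28°, sin28°) = (2.6488, 1.4084)
θ=28°: |BD| = 9.4566
θ=28°: circle(B,9.00) ∩ circle(D,3.00): a=8.5352, h=2.8550
θ=28°:   candidates: C₊=(11.5140,2.9604) cross=26.998; C₋=(10.6636,-2.6859) cross=-26.998
θ=28°:   branch - wants cross < 0 → take C=(10.6636,-2.6859) (cross=-26.998)
θ=28°: ex = (C−B)/|BC| = (0.8905,-0.4549); ey = (0.4549,0.8905)
θ=28°: P = B + -0.67·ex + 2.74·ey = (3.2987,4.1533)
θ=70°: B = A + 3.00·(cos70°, sin70°) = (1.0261, 2.8191)
θ=70°: |BD| = 11.3302
θ=70°: circle(B,9.00) ∩ circle(D,3.00): a=8.8425, h=1.6766
θ=70°:   candidates: C₊=(10.0076,2.2428) cross=18.996; C₋=(9.1733,-1.0049) cross=-18.996
θ=70°:   branch - wants cross < 0 → take C=(9.1733,-1.0049) (cross=-18.996)
θ=70°: ex = (C−B)/|BC| = (0.9052,-0.4249); ey = (0.4249,0.9052)
θ=70°: P = B + -0.67·ex + 2.74·ey = (1.5837,5.5841)
θ=322°: B = A + 3.00·(cos322°, sin322°) = (2.3640, -1.8470)
θ=322°: |BD| = 9.8114
θ=322°: circle(B,9.00) ∩ circle(D,3.00): a=8.5749, h=2.7333
θ=322°:   candidates: C₊=(10.2711,2.4517) cross=26.818; C₋=(11.3002,-2.9172) cross=-26.818
θ=322°:   branch - wants cross < 0 → take C=(11.3002,-2.9172) (cross=-26.818)
θ=322°: ex = (C−B)/|BC| = (0.9929,-0.1189); ey = (0.1189,0.9929)
θ=322°: P = B + -0.67·ex + 2.74·ey = (2.0246,0.9532)

θ=4°: 3.33 3.01
θ=28°: 3.30 4.15
θ=70°: 1.58 5.58
θ=322°: 2.02 0.95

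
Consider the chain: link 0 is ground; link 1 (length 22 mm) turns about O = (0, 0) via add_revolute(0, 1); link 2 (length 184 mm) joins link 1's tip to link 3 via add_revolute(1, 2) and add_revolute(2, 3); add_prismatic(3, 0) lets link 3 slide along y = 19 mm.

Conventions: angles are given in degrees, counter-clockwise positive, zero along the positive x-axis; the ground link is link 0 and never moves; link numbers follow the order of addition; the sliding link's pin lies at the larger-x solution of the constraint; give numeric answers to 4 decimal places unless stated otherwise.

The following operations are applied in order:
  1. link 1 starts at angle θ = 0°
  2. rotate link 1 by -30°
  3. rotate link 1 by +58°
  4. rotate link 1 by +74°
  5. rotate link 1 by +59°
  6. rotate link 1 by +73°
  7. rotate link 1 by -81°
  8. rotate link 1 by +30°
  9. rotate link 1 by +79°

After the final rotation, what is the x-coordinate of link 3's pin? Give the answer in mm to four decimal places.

geometry: r = 22 mm, L = 184 mm, e = 19 mm; θ starts at 0°
rotate link 1 by -30°: θ ← 0° -30° = -30°
rotate link 1 by +58°: θ ← -30° +58° = 28°
rotate link 1 by +74°: θ ← 28° +74° = 102°
rotate link 1 by +59°: θ ← 102° +59° = 161°
rotate link 1 by +73°: θ ← 161° +73° = 234°
rotate link 1 by -81°: θ ← 234° -81° = 153°
rotate link 1 by +30°: θ ← 153° +30° = 183°
rotate link 1 by +79°: θ ← 183° +79° = 262°
crank pin P = (r cos θ, r sin θ) = (-3.061808, -21.785898)
h = r sin θ − e = -21.785898 − 19 = -40.785898
x = r cos θ + √(L² − h²) = -3.061808 + 179.422715 = 176.360907

176.3609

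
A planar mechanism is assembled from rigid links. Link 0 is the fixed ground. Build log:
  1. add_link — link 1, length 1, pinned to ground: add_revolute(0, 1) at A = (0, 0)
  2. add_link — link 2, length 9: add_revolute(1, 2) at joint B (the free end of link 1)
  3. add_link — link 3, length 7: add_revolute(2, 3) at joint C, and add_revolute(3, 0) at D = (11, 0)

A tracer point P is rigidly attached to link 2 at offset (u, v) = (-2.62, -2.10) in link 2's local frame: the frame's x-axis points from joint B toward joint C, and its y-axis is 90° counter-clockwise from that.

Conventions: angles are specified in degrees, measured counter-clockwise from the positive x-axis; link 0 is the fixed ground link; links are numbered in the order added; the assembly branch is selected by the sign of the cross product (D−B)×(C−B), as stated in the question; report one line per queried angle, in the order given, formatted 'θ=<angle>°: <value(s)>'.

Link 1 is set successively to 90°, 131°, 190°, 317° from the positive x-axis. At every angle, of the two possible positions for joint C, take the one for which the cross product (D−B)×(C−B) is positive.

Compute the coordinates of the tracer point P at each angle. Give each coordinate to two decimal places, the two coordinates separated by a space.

A=(0,0), D=(11.00,0)
θ=90°: B = A + 1.00·(cos90°, sin90°) = (0.0000, 1.0000)
θ=90°: |BD| = 11.0454
θ=90°: circle(B,9.00) ∩ circle(D,7.00): a=6.9713, h=5.6922
θ=90°:   candidates: C₊=(7.4580,6.0377) cross=62.873; C₋=(6.4273,-5.3000) cross=-62.873
θ=90°:   branch + wants cross > 0 → take C=(7.4580,6.0377) (cross=62.873)
θ=90°: ex = (C−B)/|BC| = (0.8287,0.5597); ey = (-0.5597,0.8287)
θ=90°: P = B + -2.62·ex + -2.10·ey = (-0.9956,-2.2067)
θ=131°: B = A + 1.00·(cos131°, sin131°) = (-0.6561, 0.7547)
θ=131°: |BD| = 11.6805
θ=131°: circle(B,9.00) ∩ circle(D,7.00): a=7.2100, h=5.3866
θ=131°:   candidates: C₊=(6.8870,5.6642) cross=62.918; C₋=(6.1909,-5.0865) cross=-62.918
θ=131°:   branch + wants cross > 0 → take C=(6.8870,5.6642) (cross=62.918)
θ=131°: ex = (C−B)/|BC| = (0.8381,0.5455); ey = (-0.5455,0.8381)
θ=131°: P = B + -2.62·ex + -2.10·ey = (-1.7064,-2.4345)
θ=190°: B = A + 1.00·(cos190°, sin190°) = (-0.9848, -0.1736)
θ=190°: |BD| = 11.9861
θ=190°: circle(B,9.00) ∩ circle(D,7.00): a=7.3279, h=5.2251
θ=190°:   candidates: C₊=(6.2666,5.1571) cross=62.628; C₋=(6.4180,-5.2920) cross=-62.628
θ=190°:   branch + wants cross > 0 → take C=(6.2666,5.1571) (cross=62.628)
θ=190°: ex = (C−B)/|BC| = (0.8057,0.5923); ey = (-0.5923,0.8057)
θ=190°: P = B + -2.62·ex + -2.10·ey = (-1.8520,-3.4175)
θ=317°: B = A + 1.00·(cos317°, sin317°) = (0.7314, -0.6820)
θ=317°: |BD| = 10.2913
θ=317°: circle(B,9.00) ∩ circle(D,7.00): a=6.7004, h=6.0088
θ=317°:   candidates: C₊=(7.0188,5.7576) cross=61.838; C₋=(7.8152,-6.2335) cross=-61.838
θ=317°:   branch + wants cross > 0 → take C=(7.0188,5.7576) (cross=61.838)
θ=317°: ex = (C−B)/|BC| = (0.6986,0.7155); ey = (-0.7155,0.6986)
θ=317°: P = B + -2.62·ex + -2.10·ey = (0.4036,-4.0237)

θ=90°: -1.00 -2.21
θ=131°: -1.71 -2.43
θ=190°: -1.85 -3.42
θ=317°: 0.40 -4.02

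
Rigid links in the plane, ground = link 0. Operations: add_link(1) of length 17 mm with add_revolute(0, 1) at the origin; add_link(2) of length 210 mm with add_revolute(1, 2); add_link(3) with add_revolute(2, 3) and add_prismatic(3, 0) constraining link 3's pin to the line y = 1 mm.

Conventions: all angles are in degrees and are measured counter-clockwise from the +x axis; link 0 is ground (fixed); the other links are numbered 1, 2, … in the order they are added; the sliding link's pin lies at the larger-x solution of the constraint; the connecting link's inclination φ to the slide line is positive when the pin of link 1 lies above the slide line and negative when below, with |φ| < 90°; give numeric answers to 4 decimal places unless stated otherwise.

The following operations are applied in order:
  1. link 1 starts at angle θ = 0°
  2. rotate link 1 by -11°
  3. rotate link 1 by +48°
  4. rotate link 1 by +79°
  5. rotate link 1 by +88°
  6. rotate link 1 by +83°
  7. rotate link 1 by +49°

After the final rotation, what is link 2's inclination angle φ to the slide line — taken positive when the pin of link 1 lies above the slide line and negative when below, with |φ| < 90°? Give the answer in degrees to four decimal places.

geometry: r = 17 mm, L = 210 mm, e = 1 mm; θ starts at 0°
rotate link 1 by -11°: θ ← 0° -11° = -11°
rotate link 1 by +48°: θ ← -11° +48° = 37°
rotate link 1 by +79°: θ ← 37° +79° = 116°
rotate link 1 by +88°: θ ← 116° +88° = 204°
rotate link 1 by +83°: θ ← 204° +83° = 287°
rotate link 1 by +49°: θ ← 287° +49° = 336°
h = r sin θ − e = -6.914523 − 1 = -7.914523
sin φ = h / L = -7.914523 / 210 = -0.03768820
φ = arcsin(-0.03768820) = -2.159887°

-2.1599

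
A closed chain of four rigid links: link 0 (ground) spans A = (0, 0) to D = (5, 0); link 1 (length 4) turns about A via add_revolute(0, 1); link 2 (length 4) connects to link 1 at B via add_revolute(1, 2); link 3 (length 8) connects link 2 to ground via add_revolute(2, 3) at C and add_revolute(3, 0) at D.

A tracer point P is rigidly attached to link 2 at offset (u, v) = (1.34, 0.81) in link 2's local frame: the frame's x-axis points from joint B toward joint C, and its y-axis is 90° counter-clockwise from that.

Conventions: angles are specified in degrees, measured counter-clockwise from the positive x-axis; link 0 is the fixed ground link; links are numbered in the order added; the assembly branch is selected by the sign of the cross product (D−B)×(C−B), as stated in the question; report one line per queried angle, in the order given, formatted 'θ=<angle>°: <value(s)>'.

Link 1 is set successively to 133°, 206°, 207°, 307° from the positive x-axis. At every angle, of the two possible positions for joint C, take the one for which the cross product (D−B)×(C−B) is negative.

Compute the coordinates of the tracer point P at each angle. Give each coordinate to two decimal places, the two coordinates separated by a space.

A=(0,0), D=(5.00,0)
θ=133°: B = A + 4.00·(cos133°, sin133°) = (-2.7280, 2.9254)
θ=133°: |BD| = 8.2632
θ=133°: circle(B,4.00) ∩ circle(D,8.00): a=1.2271, h=3.8071
θ=133°:   candidates: C₊=(-0.2325,6.0515) cross=31.459; C₋=(-2.9282,-1.0696) cross=-31.459
θ=133°:   branch - wants cross < 0 → take C=(-2.9282,-1.0696) (cross=-31.459)
θ=133°: ex = (C−B)/|BC| = (-0.0500,-0.9987); ey = (0.9987,-0.0500)
θ=133°: P = B + 1.34·ex + 0.81·ey = (-1.9861,1.5466)
θ=206°: B = A + 4.00·(cos206°, sin206°) = (-3.5952, -1.7535)
θ=206°: |BD| = 8.7722
θ=206°: circle(B,4.00) ∩ circle(D,8.00): a=1.6502, h=3.6437
θ=206°:   candidates: C₊=(-2.7066,2.1466) cross=31.964; C₋=(-1.2499,-4.9938) cross=-31.964
θ=206°:   branch - wants cross < 0 → take C=(-1.2499,-4.9938) (cross=-31.964)
θ=206°: ex = (C−B)/|BC| = (0.5863,-0.8101); ey = (0.8101,0.5863)
θ=206°: P = B + 1.34·ex + 0.81·ey = (-2.1533,-2.3641)
θ=207°: B = A + 4.00·(cos207°, sin207°) = (-3.5640, -1.8160)
θ=207°: |BD| = 8.7544
θ=207°: circle(B,4.00) ∩ circle(D,8.00): a=1.6358, h=3.6502
θ=207°:   candidates: C₊=(-2.7210,2.0942) cross=31.956; C₋=(-1.2067,-5.0475) cross=-31.956
θ=207°:   branch - wants cross < 0 → take C=(-1.2067,-5.0475) (cross=-31.956)
θ=207°: ex = (C−B)/|BC| = (0.5893,-0.8079); ey = (0.8079,0.5893)
θ=207°: P = B + 1.34·ex + 0.81·ey = (-2.1199,-2.4212)
θ=307°: B = A + 4.00·(cos307°, sin307°) = (2.4073, -3.1945)
θ=307°: |BD| = 4.1143
θ=307°: circle(B,4.00) ∩ circle(D,8.00): a=-3.7762, h=1.3193
θ=307°:   candidates: C₊=(-0.9968,-5.2952) cross=5.428; C₋=(1.0519,-6.9579) cross=-5.428
θ=307°:   branch - wants cross < 0 → take C=(1.0519,-6.9579) (cross=-5.428)
θ=307°: ex = (C−B)/|BC| = (-0.3388,-0.9408); ey = (0.9408,-0.3388)
θ=307°: P = B + 1.34·ex + 0.81·ey = (2.7153,-4.7297)

θ=133°: -1.99 1.55
θ=206°: -2.15 -2.36
θ=207°: -2.12 -2.42
θ=307°: 2.72 -4.73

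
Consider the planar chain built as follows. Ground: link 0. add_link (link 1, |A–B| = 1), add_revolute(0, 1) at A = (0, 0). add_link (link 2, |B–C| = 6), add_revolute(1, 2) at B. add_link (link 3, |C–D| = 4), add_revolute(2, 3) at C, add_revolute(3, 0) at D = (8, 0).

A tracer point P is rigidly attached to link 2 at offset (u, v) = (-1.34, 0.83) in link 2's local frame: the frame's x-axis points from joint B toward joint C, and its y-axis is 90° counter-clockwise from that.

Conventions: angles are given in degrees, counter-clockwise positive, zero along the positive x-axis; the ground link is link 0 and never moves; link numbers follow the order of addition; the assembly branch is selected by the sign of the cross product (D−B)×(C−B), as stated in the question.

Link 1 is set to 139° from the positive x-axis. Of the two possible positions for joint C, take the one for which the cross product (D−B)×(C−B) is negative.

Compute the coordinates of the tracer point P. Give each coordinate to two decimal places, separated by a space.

A=(0,0), D=(8.00,0)
B = A + 1.00·(cos139°, sin139°) = (-0.7547, 0.6561)
|BD| = 8.7793
circle(B,6.00) ∩ circle(D,4.00): a=5.5287, h=2.3310
  candidates: C₊=(4.9327,2.5674) cross=20.465; C₋=(4.5843,-2.0816) cross=-20.465
  branch - wants cross < 0 → take C=(4.5843,-2.0816) (cross=-20.465)
ex = (C−B)/|BC| = (0.8898,-0.4563); ey = (0.4563,0.8898)
P = B + -1.34·ex + 0.83·ey = (-1.5684,2.0060)

-1.57 2.01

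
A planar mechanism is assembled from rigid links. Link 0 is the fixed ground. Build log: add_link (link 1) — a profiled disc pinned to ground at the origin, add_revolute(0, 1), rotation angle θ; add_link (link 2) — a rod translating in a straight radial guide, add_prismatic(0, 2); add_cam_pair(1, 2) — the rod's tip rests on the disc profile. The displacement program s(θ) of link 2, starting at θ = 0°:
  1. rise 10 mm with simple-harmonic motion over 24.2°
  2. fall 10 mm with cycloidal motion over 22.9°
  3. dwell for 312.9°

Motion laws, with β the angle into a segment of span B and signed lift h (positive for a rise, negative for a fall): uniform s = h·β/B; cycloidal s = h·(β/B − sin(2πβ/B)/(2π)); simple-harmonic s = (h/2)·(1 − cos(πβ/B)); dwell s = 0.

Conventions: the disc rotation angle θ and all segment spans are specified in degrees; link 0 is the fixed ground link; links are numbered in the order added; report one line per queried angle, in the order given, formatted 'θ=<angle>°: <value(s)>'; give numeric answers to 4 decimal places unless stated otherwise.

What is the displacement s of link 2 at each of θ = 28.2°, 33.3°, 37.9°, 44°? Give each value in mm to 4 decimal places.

seg 1 [0°–24.2°] simple-harmonic, h=10: full span → s += 10 → s = 10.0000
seg 2 [24.2°–47.1°] cycloidal, h=-10: θ=28.2° here. β=4, B=22.9. -10·(0.1747 − sin(2π·0.1747)/(2π)) = -0.3301 → s = 9.6699
seg 2 [24.2°–47.1°] cycloidal, h=-10: θ=33.3° here. β=9.1, B=22.9. -10·(0.3974 − sin(2π·0.3974)/(2π)) = -3.0172 → s = 6.9828
seg 2 [24.2°–47.1°] cycloidal, h=-10: θ=37.9° here. β=13.7, B=22.9. -10·(0.5983 − sin(2π·0.5983)/(2π)) = -6.9038 → s = 3.0962
seg 2 [24.2°–47.1°] cycloidal, h=-10: θ=44° here. β=19.8, B=22.9. -10·(0.8646 − sin(2π·0.8646)/(2π)) = -9.8426 → s = 0.1574

θ=28.2°: 9.6699
θ=33.3°: 6.9828
θ=37.9°: 3.0962
θ=44°: 0.1574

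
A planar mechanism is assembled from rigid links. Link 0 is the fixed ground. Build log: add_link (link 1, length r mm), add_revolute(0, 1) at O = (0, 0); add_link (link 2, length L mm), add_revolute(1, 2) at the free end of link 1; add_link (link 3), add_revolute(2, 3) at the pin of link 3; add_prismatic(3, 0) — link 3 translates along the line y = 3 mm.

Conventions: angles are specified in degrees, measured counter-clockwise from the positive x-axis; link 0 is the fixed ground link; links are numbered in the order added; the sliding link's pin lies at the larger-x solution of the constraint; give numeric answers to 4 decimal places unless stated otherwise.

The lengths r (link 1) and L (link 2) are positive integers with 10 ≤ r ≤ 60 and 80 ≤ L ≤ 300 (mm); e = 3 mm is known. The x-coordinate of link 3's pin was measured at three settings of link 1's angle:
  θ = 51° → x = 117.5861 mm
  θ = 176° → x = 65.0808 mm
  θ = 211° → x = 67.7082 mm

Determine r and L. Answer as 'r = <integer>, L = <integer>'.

constraint per measurement: (x − r cos θ)² + (r sin θ − e)² = L²
subtracting the θ₁ and θ₂ equations cancels the r² and L² terms:
r = (x₁² − x₂²) / (2[(x₁cos θ₁ + e sin θ₁) − (x₂cos θ₂ + e sin θ₂)]) = 34.0000 → r = 34
L² = (x₁ − r cos θ₁)² + (r sin θ₁ − e)² = 9800.9987 → L = 99.0000 → L = 99
check at θ₃=211°: x = 67.7082 (printed 67.7082) ✓

r = 34, L = 99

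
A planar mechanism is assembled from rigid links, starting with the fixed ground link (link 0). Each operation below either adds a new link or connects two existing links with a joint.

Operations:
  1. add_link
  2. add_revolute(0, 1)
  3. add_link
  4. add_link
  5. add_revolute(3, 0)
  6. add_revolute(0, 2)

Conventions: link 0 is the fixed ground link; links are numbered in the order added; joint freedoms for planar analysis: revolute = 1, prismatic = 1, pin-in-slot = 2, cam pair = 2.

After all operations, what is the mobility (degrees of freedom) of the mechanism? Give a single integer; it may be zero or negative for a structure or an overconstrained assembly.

link 0 = ground. State L|J1|J2 = 1|0|0
+link1  2|0|0
R(0,1) f=1→J1  2|1|0
+link2  3|1|0
+link3  4|1|0
R(3,0) f=1→J1  4|2|0
R(0,2) f=1→J1  4|3|0
M = 3(4−1)−2·3−0 = 9−6−0 = 3

M = 3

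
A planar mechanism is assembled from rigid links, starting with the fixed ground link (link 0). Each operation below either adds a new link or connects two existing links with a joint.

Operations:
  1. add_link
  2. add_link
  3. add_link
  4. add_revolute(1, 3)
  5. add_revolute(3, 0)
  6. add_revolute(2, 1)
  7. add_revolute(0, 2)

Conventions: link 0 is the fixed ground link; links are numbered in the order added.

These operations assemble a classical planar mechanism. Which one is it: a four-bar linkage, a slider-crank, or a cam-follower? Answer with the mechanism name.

links: 4 (incl. ground); joints: 4 revolute, 0 prismatic, 0 higher (cam) pair, forming one closed loop
4 links in a single 4R loop → four-bar linkage

four-bar linkage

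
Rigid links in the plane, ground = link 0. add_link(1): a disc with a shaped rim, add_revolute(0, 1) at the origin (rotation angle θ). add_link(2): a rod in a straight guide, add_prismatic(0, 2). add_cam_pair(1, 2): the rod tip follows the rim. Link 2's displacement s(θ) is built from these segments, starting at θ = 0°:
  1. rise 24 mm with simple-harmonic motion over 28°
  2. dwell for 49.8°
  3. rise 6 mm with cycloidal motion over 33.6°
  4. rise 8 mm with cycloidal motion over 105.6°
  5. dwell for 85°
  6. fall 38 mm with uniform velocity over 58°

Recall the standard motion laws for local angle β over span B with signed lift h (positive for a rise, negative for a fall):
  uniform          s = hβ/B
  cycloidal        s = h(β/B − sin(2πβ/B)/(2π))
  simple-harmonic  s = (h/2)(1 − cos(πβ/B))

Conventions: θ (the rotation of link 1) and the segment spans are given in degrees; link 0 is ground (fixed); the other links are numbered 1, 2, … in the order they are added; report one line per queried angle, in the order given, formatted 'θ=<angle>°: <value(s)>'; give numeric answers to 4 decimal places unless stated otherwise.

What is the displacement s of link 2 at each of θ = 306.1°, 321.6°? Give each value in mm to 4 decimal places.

segment 1 (0° to 28°, simple-harmonic, h = 24) is passed completely: s = 0.0000 + (24) = 24.0000
segment 2 (28° to 77.8°, dwell): s unchanged at 24.0000
segment 3 (77.8° to 111.4°, cycloidal, h = 6) is passed completely: s = 24.0000 + (6) = 30.0000
segment 4 (111.4° to 217°, cycloidal, h = 8) is passed completely: s = 30.0000 + (8) = 38.0000
segment 5 (217° to 302°, dwell): s unchanged at 38.0000
θ = 306.1° falls in segment 6 (302° to 360°, uniform, h = -38): β = 306.1 − 302 = 4.1°, B = 58°; Δs = -38·4.1/58 = -2.6862; s = 38.0000 − 2.6862 = 35.3138
θ = 321.6° falls in segment 6 (302° to 360°, uniform, h = -38): β = 321.6 − 302 = 19.6°, B = 58°; Δs = -38·19.6/58 = -12.8414; s = 38.0000 − 12.8414 = 25.1586

θ=306.1°: 35.3138
θ=321.6°: 25.1586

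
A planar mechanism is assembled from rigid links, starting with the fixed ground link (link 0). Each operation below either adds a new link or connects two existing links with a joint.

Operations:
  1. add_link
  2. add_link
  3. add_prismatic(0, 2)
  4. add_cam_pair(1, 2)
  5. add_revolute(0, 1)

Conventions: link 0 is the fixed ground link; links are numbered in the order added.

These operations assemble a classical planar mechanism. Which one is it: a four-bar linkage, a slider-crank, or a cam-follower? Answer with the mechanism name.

links: 3 (incl. ground); joints: 1 revolute, 1 prismatic, 1 higher (cam) pair, forming one closed loop
3 links, revolute + prismatic + higher pair in one loop → cam-follower

cam-follower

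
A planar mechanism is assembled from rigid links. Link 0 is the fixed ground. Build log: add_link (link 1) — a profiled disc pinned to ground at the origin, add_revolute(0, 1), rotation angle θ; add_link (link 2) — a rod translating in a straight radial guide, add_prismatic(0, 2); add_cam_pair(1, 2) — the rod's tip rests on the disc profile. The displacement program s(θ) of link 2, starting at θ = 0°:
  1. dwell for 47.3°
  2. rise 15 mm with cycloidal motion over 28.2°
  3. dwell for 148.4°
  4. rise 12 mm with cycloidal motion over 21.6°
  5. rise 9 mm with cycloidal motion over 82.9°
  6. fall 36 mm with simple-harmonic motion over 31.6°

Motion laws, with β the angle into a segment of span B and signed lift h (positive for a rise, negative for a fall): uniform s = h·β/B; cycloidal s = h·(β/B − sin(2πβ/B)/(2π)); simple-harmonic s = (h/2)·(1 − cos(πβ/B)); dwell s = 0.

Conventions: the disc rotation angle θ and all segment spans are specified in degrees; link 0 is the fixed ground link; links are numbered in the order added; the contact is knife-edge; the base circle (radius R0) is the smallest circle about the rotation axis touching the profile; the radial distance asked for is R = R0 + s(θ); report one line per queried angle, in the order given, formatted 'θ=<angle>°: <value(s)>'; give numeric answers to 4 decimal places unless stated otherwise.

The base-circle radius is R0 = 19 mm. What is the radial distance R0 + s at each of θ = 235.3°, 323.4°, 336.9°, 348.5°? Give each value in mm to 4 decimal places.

seg 1 [0°–47.3°] dwell: s stays 0.0000
seg 2 [47.3°–75.5°] cycloidal, h=15: full span → s += 15 → s = 15.0000
seg 3 [75.5°–223.9°] dwell: s stays 15.0000
seg 4 [223.9°–245.5°] cycloidal, h=12: θ=235.3° here. β=11.4, B=21.6. 12·(0.5278 − sin(2π·0.5278)/(2π)) = 6.6650 → s = 21.6650
seg 4 [223.9°–245.5°] cycloidal, h=12: full span → s += 12 → s = 27.0000
seg 5 [245.5°–328.4°] cycloidal, h=9: θ=323.4° here. β=77.9, B=82.9. 9·(0.9397 − sin(2π·0.9397)/(2π)) = 8.9871 → s = 35.9871
seg 5 [245.5°–328.4°] cycloidal, h=9: full span → s += 9 → s = 36.0000
seg 6 [328.4°–360°] simple-harmonic, h=-36: θ=336.9° here. β=8.5, B=31.6. -36/2·(1 − cos(π·0.2690)) = -6.0535 → s = 29.9465
seg 6 [328.4°–360°] simple-harmonic, h=-36: θ=348.5° here. β=20.1, B=31.6. -36/2·(1 − cos(π·0.6361)) = -25.4627 → s = 10.5373
θ=235.3°: R = R0 + s = 19 + 21.6650 = 40.6650
θ=323.4°: R = R0 + s = 19 + 35.9871 = 54.9871
θ=336.9°: R = R0 + s = 19 + 29.9465 = 48.9465
θ=348.5°: R = R0 + s = 19 + 10.5373 = 29.5373

θ=235.3°: 40.6650
θ=323.4°: 54.9871
θ=336.9°: 48.9465
θ=348.5°: 29.5373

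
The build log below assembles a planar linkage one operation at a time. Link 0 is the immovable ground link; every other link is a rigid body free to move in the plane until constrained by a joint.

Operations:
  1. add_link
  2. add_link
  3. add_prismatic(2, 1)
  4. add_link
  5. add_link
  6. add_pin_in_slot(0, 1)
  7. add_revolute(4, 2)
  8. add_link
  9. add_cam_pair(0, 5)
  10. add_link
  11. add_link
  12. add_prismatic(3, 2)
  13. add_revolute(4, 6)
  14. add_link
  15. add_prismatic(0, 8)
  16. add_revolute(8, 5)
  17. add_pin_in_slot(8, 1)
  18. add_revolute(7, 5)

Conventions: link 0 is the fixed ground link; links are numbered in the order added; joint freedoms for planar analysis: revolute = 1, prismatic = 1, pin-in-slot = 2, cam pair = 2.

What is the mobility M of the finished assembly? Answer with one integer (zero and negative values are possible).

ground; <1,0,0>
#1 <2,0,0>
#2 <3,0,0>
P:2↔1 J1 <3,1,0>
#3 <4,1,0>
#4 <5,1,0>
PS:0↔1 J2 <5,1,1>
R:4↔2 J1 <5,2,1>
#5 <6,2,1>
C:0↔5 J2 <6,2,2>
#6 <7,2,2>
#7 <8,2,2>
P:3↔2 J1 <8,3,2>
R:4↔6 J1 <8,4,2>
#8 <9,4,2>
P:0↔8 J1 <9,5,2>
R:8↔5 J1 <9,6,2>
PS:8↔1 J2 <9,6,3>
R:7↔5 J1 <9,7,3>
3×8 − 2×7 − 1×3 = 7

M = 7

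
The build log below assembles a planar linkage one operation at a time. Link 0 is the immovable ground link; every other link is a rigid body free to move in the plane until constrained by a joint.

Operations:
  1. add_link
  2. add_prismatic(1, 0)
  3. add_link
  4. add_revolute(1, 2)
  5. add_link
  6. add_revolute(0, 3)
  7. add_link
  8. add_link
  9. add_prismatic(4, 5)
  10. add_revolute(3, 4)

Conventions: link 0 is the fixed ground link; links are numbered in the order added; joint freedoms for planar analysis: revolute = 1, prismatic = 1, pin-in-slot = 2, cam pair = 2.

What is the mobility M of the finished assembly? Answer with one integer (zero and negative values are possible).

L=1 J1=0 J2=0
add link → L=2 J1=0 J2=0
P@1,0 dof=1 J1 → L=2 J1=1 J2=0
add link → L=3 J1=1 J2=0
R@1,2 dof=1 J1 → L=3 J1=2 J2=0
add link → L=4 J1=2 J2=0
R@0,3 dof=1 J1 → L=4 J1=3 J2=0
add link → L=5 J1=3 J2=0
add link → L=6 J1=3 J2=0
P@4,5 dof=1 J1 → L=6 J1=4 J2=0
R@3,4 dof=1 J1 → L=6 J1=5 J2=0
M=3(L−1)−2J1−J2=3·5−2·5−0=5

M = 5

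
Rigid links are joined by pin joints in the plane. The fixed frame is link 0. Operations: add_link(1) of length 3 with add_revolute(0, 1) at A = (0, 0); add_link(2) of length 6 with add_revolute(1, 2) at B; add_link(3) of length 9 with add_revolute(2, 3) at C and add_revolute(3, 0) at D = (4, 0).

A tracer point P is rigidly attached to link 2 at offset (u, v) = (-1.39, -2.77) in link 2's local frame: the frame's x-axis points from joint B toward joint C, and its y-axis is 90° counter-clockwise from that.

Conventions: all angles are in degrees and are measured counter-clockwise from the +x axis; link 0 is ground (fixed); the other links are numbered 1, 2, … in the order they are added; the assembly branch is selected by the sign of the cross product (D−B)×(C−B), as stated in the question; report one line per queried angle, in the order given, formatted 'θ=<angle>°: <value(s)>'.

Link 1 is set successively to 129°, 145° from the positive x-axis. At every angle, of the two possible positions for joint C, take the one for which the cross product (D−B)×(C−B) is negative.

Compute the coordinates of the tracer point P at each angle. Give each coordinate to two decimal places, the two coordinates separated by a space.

A=(0,0), D=(4.00,0)
θ=129°: B = A + 3.00·(cos129°, sin129°) = (-1.8880, 2.3314)
θ=129°: |BD| = 6.3327
θ=129°: circle(B,6.00) ∩ circle(D,9.00): a=-0.3866, h=5.9875
θ=129°:   candidates: C₊=(-0.0431,8.0408) cross=37.918; C₋=(-4.4517,-3.0932) cross=-37.918
θ=129°:   branch - wants cross < 0 → take C=(-4.4517,-3.0932) (cross=-37.918)
θ=129°: ex = (C−B)/|BC| = (-0.4273,-0.9041); ey = (0.9041,-0.4273)
θ=129°: P = B + -1.39·ex + -2.77·ey = (-3.7984,4.7718)
θ=145°: B = A + 3.00·(cos145°, sin145°) = (-2.4575, 1.7207)
θ=145°: |BD| = 6.6828
θ=145°: circle(B,6.00) ∩ circle(D,9.00): a=-0.0255, h=5.9999
θ=145°:   candidates: C₊=(-0.9372,7.5249) cross=40.096; C₋=(-4.0270,-4.0704) cross=-40.096
θ=145°:   branch - wants cross < 0 → take C=(-4.0270,-4.0704) (cross=-40.096)
θ=145°: ex = (C−B)/|BC| = (-0.2616,-0.9652); ey = (0.9652,-0.2616)
θ=145°: P = B + -1.39·ex + -2.77·ey = (-4.7674,3.7869)

θ=129°: -3.80 4.77
θ=145°: -4.77 3.79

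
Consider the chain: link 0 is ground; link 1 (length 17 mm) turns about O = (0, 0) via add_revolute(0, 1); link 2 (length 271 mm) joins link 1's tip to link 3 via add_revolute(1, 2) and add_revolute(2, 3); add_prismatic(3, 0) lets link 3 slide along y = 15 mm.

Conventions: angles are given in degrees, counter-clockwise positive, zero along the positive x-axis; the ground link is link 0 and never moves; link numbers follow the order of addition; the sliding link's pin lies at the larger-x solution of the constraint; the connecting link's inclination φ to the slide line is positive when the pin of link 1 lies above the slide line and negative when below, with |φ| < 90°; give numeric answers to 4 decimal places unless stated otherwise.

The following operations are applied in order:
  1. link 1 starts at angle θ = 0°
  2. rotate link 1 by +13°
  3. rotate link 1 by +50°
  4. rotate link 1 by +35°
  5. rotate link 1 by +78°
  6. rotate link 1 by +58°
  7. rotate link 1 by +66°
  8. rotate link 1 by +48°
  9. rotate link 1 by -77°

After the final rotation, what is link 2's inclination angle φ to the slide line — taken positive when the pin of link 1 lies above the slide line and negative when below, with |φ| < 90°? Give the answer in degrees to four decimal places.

geometry: r = 17 mm, L = 271 mm, e = 15 mm; θ starts at 0°
rotate link 1 by +13°: θ ← 0° +13° = 13°
rotate link 1 by +50°: θ ← 13° +50° = 63°
rotate link 1 by +35°: θ ← 63° +35° = 98°
rotate link 1 by +78°: θ ← 98° +78° = 176°
rotate link 1 by +58°: θ ← 176° +58° = 234°
rotate link 1 by +66°: θ ← 234° +66° = 300°
rotate link 1 by +48°: θ ← 300° +48° = 348°
rotate link 1 by -77°: θ ← 348° -77° = 271°
h = r sin θ − e = -16.997411 − 15 = -31.997411
sin φ = h / L = -31.997411 / 271 = -0.11807163
φ = arcsin(-0.11807163) = -6.780824°

-6.7808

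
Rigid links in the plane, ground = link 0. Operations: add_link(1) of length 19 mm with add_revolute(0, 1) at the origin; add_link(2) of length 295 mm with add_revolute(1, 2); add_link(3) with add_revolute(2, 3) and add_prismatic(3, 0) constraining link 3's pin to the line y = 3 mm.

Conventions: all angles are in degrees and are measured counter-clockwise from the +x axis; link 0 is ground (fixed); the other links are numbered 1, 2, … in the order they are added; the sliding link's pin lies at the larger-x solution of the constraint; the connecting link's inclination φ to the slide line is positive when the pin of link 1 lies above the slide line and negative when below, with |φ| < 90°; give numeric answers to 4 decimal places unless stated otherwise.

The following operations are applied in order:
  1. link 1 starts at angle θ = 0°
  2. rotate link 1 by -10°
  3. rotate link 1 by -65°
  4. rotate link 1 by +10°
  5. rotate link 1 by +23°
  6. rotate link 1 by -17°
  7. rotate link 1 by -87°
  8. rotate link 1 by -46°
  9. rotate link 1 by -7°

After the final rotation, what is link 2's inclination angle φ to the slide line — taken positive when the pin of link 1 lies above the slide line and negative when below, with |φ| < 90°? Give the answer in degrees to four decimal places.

geometry: r = 19 mm, L = 295 mm, e = 3 mm; θ starts at 0°
rotate link 1 by -10°: θ ← 0° -10° = -10°
rotate link 1 by -65°: θ ← -10° -65° = -75°
rotate link 1 by +10°: θ ← -75° +10° = -65°
rotate link 1 by +23°: θ ← -65° +23° = -42°
rotate link 1 by -17°: θ ← -42° -17° = -59°
rotate link 1 by -87°: θ ← -59° -87° = -146°
rotate link 1 by -46°: θ ← -146° -46° = -192°
rotate link 1 by -7°: θ ← -192° -7° = -199°
h = r sin θ − e = 6.185795 − 3 = 3.185795
sin φ = h / L = 3.185795 / 295 = 0.01079930
φ = arcsin(0.01079930) = 0.618767°

0.6188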